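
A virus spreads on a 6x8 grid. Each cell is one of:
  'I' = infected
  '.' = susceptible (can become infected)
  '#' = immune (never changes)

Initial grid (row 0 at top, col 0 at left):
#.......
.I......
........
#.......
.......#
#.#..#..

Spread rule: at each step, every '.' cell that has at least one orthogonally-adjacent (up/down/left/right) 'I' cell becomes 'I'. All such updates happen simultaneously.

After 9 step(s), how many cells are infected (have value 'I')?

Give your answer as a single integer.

Answer: 41

Derivation:
Step 0 (initial): 1 infected
Step 1: +4 new -> 5 infected
Step 2: +5 new -> 10 infected
Step 3: +5 new -> 15 infected
Step 4: +7 new -> 22 infected
Step 5: +5 new -> 27 infected
Step 6: +6 new -> 33 infected
Step 7: +5 new -> 38 infected
Step 8: +2 new -> 40 infected
Step 9: +1 new -> 41 infected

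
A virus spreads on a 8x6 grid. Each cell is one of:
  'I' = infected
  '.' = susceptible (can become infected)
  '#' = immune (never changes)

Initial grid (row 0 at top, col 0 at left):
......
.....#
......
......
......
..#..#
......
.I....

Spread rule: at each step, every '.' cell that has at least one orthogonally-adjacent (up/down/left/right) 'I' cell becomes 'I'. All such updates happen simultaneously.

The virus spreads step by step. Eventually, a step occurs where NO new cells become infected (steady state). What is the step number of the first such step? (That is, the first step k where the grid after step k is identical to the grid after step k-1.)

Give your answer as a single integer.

Answer: 12

Derivation:
Step 0 (initial): 1 infected
Step 1: +3 new -> 4 infected
Step 2: +4 new -> 8 infected
Step 3: +4 new -> 12 infected
Step 4: +6 new -> 18 infected
Step 5: +6 new -> 24 infected
Step 6: +5 new -> 29 infected
Step 7: +6 new -> 35 infected
Step 8: +5 new -> 40 infected
Step 9: +3 new -> 43 infected
Step 10: +1 new -> 44 infected
Step 11: +1 new -> 45 infected
Step 12: +0 new -> 45 infected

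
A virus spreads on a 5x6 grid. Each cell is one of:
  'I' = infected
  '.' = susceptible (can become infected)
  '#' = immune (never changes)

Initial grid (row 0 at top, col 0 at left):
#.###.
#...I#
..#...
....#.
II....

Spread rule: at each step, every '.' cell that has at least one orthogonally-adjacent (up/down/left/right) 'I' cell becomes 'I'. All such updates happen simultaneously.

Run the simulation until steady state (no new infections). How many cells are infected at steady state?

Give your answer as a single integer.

Answer: 21

Derivation:
Step 0 (initial): 3 infected
Step 1: +5 new -> 8 infected
Step 2: +7 new -> 15 infected
Step 3: +4 new -> 19 infected
Step 4: +2 new -> 21 infected
Step 5: +0 new -> 21 infected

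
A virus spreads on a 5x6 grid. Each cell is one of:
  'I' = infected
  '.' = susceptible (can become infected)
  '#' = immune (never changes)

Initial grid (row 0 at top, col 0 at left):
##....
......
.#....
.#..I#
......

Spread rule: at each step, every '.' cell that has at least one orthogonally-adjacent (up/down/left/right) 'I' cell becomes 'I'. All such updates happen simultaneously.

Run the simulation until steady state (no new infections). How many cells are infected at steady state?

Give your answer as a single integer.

Answer: 25

Derivation:
Step 0 (initial): 1 infected
Step 1: +3 new -> 4 infected
Step 2: +6 new -> 10 infected
Step 3: +5 new -> 15 infected
Step 4: +4 new -> 19 infected
Step 5: +3 new -> 22 infected
Step 6: +2 new -> 24 infected
Step 7: +1 new -> 25 infected
Step 8: +0 new -> 25 infected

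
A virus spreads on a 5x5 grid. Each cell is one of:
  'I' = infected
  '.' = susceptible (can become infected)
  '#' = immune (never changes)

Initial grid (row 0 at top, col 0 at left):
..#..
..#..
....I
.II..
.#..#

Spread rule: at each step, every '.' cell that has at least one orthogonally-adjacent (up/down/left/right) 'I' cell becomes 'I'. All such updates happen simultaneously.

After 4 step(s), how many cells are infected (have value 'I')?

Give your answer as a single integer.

Step 0 (initial): 3 infected
Step 1: +8 new -> 11 infected
Step 2: +6 new -> 17 infected
Step 3: +3 new -> 20 infected
Step 4: +1 new -> 21 infected

Answer: 21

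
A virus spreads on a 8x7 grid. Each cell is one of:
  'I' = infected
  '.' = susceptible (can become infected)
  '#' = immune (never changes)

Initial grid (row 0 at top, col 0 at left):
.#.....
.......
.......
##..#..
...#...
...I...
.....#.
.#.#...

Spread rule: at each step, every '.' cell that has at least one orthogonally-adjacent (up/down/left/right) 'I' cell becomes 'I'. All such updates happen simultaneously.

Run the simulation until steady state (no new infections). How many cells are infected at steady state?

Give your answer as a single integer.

Step 0 (initial): 1 infected
Step 1: +3 new -> 4 infected
Step 2: +6 new -> 10 infected
Step 3: +8 new -> 18 infected
Step 4: +8 new -> 26 infected
Step 5: +7 new -> 33 infected
Step 6: +7 new -> 40 infected
Step 7: +5 new -> 45 infected
Step 8: +3 new -> 48 infected
Step 9: +0 new -> 48 infected

Answer: 48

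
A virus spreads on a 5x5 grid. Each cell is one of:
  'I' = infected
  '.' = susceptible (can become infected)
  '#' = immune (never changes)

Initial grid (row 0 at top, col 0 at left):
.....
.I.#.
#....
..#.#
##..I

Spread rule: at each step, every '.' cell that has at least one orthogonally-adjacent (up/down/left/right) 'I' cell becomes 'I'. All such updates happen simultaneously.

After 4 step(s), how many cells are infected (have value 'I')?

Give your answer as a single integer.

Answer: 18

Derivation:
Step 0 (initial): 2 infected
Step 1: +5 new -> 7 infected
Step 2: +6 new -> 13 infected
Step 3: +3 new -> 16 infected
Step 4: +2 new -> 18 infected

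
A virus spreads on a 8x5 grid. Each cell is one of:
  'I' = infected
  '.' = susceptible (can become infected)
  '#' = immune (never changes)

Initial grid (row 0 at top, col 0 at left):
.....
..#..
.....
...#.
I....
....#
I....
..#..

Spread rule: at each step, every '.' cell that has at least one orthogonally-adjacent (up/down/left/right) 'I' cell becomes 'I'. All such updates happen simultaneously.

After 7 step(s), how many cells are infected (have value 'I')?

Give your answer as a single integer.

Step 0 (initial): 2 infected
Step 1: +5 new -> 7 infected
Step 2: +6 new -> 13 infected
Step 3: +6 new -> 19 infected
Step 4: +7 new -> 26 infected
Step 5: +4 new -> 30 infected
Step 6: +3 new -> 33 infected
Step 7: +2 new -> 35 infected

Answer: 35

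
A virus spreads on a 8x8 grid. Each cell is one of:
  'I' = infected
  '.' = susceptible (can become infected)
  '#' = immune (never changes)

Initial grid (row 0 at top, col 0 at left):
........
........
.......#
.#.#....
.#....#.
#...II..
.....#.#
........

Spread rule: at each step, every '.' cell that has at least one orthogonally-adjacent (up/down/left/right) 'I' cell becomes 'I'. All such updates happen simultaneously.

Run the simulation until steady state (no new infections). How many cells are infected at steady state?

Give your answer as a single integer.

Answer: 56

Derivation:
Step 0 (initial): 2 infected
Step 1: +5 new -> 7 infected
Step 2: +8 new -> 15 infected
Step 3: +10 new -> 25 infected
Step 4: +9 new -> 34 infected
Step 5: +7 new -> 41 infected
Step 6: +6 new -> 47 infected
Step 7: +4 new -> 51 infected
Step 8: +3 new -> 54 infected
Step 9: +2 new -> 56 infected
Step 10: +0 new -> 56 infected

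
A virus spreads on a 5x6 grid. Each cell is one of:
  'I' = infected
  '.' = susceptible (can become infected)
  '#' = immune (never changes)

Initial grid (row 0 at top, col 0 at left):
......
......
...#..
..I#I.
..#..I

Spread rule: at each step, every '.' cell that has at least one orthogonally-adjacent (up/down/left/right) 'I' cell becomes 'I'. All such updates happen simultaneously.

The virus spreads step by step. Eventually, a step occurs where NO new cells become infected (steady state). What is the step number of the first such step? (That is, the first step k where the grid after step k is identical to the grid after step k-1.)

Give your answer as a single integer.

Step 0 (initial): 3 infected
Step 1: +5 new -> 8 infected
Step 2: +7 new -> 15 infected
Step 3: +7 new -> 22 infected
Step 4: +4 new -> 26 infected
Step 5: +1 new -> 27 infected
Step 6: +0 new -> 27 infected

Answer: 6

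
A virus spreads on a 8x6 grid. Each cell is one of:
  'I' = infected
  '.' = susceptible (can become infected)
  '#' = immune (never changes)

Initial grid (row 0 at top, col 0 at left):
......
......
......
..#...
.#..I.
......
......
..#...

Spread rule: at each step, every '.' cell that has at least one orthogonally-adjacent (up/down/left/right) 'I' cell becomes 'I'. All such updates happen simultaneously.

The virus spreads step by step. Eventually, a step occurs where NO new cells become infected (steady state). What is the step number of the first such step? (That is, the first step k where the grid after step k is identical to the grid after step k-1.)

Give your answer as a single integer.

Step 0 (initial): 1 infected
Step 1: +4 new -> 5 infected
Step 2: +7 new -> 12 infected
Step 3: +7 new -> 19 infected
Step 4: +8 new -> 27 infected
Step 5: +6 new -> 33 infected
Step 6: +7 new -> 40 infected
Step 7: +4 new -> 44 infected
Step 8: +1 new -> 45 infected
Step 9: +0 new -> 45 infected

Answer: 9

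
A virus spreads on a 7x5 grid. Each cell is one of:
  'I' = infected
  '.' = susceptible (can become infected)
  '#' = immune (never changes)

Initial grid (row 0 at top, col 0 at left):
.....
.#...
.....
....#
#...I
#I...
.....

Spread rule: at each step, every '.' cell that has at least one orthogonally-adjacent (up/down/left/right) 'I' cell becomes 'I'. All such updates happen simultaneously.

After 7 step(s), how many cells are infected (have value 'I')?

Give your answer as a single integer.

Step 0 (initial): 2 infected
Step 1: +5 new -> 7 infected
Step 2: +7 new -> 14 infected
Step 3: +5 new -> 19 infected
Step 4: +4 new -> 23 infected
Step 5: +4 new -> 27 infected
Step 6: +3 new -> 30 infected
Step 7: +1 new -> 31 infected

Answer: 31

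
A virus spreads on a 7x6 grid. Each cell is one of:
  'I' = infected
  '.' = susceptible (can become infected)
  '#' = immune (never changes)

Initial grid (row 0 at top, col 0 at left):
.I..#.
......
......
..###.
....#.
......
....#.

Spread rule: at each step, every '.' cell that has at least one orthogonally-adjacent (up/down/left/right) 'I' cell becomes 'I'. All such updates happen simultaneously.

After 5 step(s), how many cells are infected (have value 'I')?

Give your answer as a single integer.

Answer: 21

Derivation:
Step 0 (initial): 1 infected
Step 1: +3 new -> 4 infected
Step 2: +4 new -> 8 infected
Step 3: +4 new -> 12 infected
Step 4: +4 new -> 16 infected
Step 5: +5 new -> 21 infected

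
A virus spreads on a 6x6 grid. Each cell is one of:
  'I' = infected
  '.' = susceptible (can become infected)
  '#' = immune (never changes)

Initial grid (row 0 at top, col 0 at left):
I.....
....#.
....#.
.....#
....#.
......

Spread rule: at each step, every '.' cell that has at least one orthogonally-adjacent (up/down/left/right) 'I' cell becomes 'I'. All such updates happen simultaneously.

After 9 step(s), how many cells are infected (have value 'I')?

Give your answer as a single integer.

Step 0 (initial): 1 infected
Step 1: +2 new -> 3 infected
Step 2: +3 new -> 6 infected
Step 3: +4 new -> 10 infected
Step 4: +5 new -> 15 infected
Step 5: +5 new -> 20 infected
Step 6: +4 new -> 24 infected
Step 7: +4 new -> 28 infected
Step 8: +1 new -> 29 infected
Step 9: +1 new -> 30 infected

Answer: 30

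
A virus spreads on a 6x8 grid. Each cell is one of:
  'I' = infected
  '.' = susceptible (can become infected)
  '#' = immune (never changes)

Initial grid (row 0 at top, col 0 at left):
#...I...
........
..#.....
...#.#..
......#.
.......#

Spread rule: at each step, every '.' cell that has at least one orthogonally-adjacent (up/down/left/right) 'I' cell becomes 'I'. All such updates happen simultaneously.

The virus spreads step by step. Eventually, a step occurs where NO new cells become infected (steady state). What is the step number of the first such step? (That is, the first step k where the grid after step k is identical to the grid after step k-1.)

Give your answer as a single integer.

Step 0 (initial): 1 infected
Step 1: +3 new -> 4 infected
Step 2: +5 new -> 9 infected
Step 3: +7 new -> 16 infected
Step 4: +4 new -> 20 infected
Step 5: +7 new -> 27 infected
Step 6: +6 new -> 33 infected
Step 7: +6 new -> 39 infected
Step 8: +2 new -> 41 infected
Step 9: +1 new -> 42 infected
Step 10: +0 new -> 42 infected

Answer: 10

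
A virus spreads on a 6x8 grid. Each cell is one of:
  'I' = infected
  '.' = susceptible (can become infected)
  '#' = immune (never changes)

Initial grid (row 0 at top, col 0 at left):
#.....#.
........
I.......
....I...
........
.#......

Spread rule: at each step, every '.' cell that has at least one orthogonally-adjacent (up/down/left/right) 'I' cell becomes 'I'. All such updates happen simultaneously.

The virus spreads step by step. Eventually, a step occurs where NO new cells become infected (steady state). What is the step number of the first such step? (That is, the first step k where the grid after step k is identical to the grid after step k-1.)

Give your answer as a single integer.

Step 0 (initial): 2 infected
Step 1: +7 new -> 9 infected
Step 2: +12 new -> 21 infected
Step 3: +13 new -> 34 infected
Step 4: +8 new -> 42 infected
Step 5: +2 new -> 44 infected
Step 6: +1 new -> 45 infected
Step 7: +0 new -> 45 infected

Answer: 7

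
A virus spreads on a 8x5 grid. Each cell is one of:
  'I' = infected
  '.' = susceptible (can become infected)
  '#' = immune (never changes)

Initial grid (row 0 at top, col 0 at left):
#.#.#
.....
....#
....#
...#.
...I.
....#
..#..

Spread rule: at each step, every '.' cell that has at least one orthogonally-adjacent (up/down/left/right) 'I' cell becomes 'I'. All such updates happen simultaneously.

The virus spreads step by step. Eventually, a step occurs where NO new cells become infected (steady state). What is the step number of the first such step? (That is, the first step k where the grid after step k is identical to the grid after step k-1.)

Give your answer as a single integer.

Step 0 (initial): 1 infected
Step 1: +3 new -> 4 infected
Step 2: +5 new -> 9 infected
Step 3: +5 new -> 14 infected
Step 4: +6 new -> 20 infected
Step 5: +5 new -> 25 infected
Step 6: +3 new -> 28 infected
Step 7: +4 new -> 32 infected
Step 8: +0 new -> 32 infected

Answer: 8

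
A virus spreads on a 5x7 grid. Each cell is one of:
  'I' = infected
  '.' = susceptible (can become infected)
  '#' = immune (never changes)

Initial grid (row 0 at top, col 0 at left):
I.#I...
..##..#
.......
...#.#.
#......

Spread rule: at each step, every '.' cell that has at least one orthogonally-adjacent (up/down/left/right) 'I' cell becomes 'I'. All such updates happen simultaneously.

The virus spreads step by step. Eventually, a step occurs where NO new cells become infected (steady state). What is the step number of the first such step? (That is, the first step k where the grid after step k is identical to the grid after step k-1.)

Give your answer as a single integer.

Step 0 (initial): 2 infected
Step 1: +3 new -> 5 infected
Step 2: +4 new -> 9 infected
Step 3: +5 new -> 14 infected
Step 4: +5 new -> 19 infected
Step 5: +4 new -> 23 infected
Step 6: +4 new -> 27 infected
Step 7: +1 new -> 28 infected
Step 8: +0 new -> 28 infected

Answer: 8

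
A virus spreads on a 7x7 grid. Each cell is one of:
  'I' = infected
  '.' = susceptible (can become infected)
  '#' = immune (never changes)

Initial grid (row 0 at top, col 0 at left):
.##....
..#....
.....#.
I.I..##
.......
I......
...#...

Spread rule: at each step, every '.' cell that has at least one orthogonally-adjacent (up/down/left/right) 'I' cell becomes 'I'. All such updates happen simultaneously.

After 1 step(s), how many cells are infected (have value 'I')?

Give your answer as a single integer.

Answer: 11

Derivation:
Step 0 (initial): 3 infected
Step 1: +8 new -> 11 infected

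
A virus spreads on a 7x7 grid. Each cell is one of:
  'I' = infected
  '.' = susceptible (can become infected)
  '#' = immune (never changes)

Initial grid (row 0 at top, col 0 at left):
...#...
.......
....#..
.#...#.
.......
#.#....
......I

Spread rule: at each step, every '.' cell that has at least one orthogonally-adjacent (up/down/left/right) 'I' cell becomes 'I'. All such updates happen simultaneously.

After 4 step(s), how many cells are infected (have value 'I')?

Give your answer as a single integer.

Step 0 (initial): 1 infected
Step 1: +2 new -> 3 infected
Step 2: +3 new -> 6 infected
Step 3: +4 new -> 10 infected
Step 4: +4 new -> 14 infected

Answer: 14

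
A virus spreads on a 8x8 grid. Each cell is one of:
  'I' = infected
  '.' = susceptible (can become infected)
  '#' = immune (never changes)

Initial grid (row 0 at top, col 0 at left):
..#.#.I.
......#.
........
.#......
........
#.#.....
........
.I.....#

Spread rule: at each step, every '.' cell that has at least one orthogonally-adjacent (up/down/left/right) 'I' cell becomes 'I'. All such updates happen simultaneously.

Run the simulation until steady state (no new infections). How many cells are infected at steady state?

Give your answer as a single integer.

Answer: 57

Derivation:
Step 0 (initial): 2 infected
Step 1: +5 new -> 7 infected
Step 2: +6 new -> 13 infected
Step 3: +6 new -> 19 infected
Step 4: +10 new -> 29 infected
Step 5: +13 new -> 42 infected
Step 6: +9 new -> 51 infected
Step 7: +5 new -> 56 infected
Step 8: +1 new -> 57 infected
Step 9: +0 new -> 57 infected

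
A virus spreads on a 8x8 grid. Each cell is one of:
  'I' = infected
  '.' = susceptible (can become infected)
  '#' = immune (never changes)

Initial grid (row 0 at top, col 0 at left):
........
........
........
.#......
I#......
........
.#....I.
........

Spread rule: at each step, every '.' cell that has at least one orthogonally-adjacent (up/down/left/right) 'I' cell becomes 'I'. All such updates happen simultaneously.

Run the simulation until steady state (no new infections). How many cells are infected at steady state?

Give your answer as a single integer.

Answer: 61

Derivation:
Step 0 (initial): 2 infected
Step 1: +6 new -> 8 infected
Step 2: +9 new -> 17 infected
Step 3: +10 new -> 27 infected
Step 4: +12 new -> 39 infected
Step 5: +10 new -> 49 infected
Step 6: +7 new -> 56 infected
Step 7: +4 new -> 60 infected
Step 8: +1 new -> 61 infected
Step 9: +0 new -> 61 infected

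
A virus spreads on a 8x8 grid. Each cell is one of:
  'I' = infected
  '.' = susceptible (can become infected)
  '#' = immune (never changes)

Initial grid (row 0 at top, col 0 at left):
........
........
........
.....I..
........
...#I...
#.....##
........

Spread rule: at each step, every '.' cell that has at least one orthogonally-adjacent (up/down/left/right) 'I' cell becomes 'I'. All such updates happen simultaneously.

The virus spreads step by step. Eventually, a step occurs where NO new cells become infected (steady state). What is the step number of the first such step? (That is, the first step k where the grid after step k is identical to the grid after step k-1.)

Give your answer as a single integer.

Answer: 9

Derivation:
Step 0 (initial): 2 infected
Step 1: +7 new -> 9 infected
Step 2: +11 new -> 20 infected
Step 3: +12 new -> 32 infected
Step 4: +11 new -> 43 infected
Step 5: +9 new -> 52 infected
Step 6: +5 new -> 57 infected
Step 7: +2 new -> 59 infected
Step 8: +1 new -> 60 infected
Step 9: +0 new -> 60 infected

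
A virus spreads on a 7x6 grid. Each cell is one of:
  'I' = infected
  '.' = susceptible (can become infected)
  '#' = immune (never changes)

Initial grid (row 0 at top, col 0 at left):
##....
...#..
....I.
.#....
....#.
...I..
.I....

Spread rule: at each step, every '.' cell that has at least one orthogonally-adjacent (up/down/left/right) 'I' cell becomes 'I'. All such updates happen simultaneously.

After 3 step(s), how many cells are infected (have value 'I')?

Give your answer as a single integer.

Step 0 (initial): 3 infected
Step 1: +11 new -> 14 infected
Step 2: +10 new -> 24 infected
Step 3: +8 new -> 32 infected

Answer: 32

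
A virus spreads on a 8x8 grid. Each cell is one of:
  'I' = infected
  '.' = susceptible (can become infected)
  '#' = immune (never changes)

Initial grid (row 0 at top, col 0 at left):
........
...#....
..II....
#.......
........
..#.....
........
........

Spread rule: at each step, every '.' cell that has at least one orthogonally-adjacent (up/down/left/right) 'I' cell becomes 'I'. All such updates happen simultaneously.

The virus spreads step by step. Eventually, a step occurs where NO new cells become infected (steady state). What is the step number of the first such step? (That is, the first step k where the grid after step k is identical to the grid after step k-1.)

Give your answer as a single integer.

Answer: 10

Derivation:
Step 0 (initial): 2 infected
Step 1: +5 new -> 7 infected
Step 2: +9 new -> 16 infected
Step 3: +10 new -> 26 infected
Step 4: +10 new -> 36 infected
Step 5: +10 new -> 46 infected
Step 6: +8 new -> 54 infected
Step 7: +4 new -> 58 infected
Step 8: +2 new -> 60 infected
Step 9: +1 new -> 61 infected
Step 10: +0 new -> 61 infected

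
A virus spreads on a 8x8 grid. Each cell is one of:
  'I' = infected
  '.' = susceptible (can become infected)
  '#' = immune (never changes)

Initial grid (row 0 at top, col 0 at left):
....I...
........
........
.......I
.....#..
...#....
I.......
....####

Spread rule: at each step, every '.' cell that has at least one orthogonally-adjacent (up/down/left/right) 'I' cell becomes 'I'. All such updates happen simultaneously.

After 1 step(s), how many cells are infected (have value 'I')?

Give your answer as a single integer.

Answer: 12

Derivation:
Step 0 (initial): 3 infected
Step 1: +9 new -> 12 infected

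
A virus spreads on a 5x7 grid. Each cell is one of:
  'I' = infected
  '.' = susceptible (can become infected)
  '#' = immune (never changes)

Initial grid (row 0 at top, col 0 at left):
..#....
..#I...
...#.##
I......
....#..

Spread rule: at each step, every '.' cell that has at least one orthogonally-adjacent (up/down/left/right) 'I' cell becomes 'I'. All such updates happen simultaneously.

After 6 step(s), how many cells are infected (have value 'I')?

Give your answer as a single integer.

Answer: 29

Derivation:
Step 0 (initial): 2 infected
Step 1: +5 new -> 7 infected
Step 2: +7 new -> 14 infected
Step 3: +8 new -> 22 infected
Step 4: +4 new -> 26 infected
Step 5: +2 new -> 28 infected
Step 6: +1 new -> 29 infected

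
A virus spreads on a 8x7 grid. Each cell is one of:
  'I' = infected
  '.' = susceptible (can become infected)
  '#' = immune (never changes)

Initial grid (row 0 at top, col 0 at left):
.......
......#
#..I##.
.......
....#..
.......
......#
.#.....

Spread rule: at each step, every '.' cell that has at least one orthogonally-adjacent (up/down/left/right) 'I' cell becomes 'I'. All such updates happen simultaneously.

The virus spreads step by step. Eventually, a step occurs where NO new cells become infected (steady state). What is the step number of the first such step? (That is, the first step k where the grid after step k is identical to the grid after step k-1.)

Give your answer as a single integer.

Step 0 (initial): 1 infected
Step 1: +3 new -> 4 infected
Step 2: +7 new -> 11 infected
Step 3: +8 new -> 19 infected
Step 4: +10 new -> 29 infected
Step 5: +10 new -> 39 infected
Step 6: +6 new -> 45 infected
Step 7: +2 new -> 47 infected
Step 8: +2 new -> 49 infected
Step 9: +0 new -> 49 infected

Answer: 9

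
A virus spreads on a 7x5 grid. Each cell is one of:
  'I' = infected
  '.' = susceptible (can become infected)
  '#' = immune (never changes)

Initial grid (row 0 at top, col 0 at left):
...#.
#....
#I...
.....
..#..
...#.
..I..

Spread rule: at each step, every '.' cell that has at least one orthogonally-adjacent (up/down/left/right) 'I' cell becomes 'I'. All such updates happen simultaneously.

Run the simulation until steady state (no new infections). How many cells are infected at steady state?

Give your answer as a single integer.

Step 0 (initial): 2 infected
Step 1: +6 new -> 8 infected
Step 2: +9 new -> 17 infected
Step 3: +8 new -> 25 infected
Step 4: +4 new -> 29 infected
Step 5: +1 new -> 30 infected
Step 6: +0 new -> 30 infected

Answer: 30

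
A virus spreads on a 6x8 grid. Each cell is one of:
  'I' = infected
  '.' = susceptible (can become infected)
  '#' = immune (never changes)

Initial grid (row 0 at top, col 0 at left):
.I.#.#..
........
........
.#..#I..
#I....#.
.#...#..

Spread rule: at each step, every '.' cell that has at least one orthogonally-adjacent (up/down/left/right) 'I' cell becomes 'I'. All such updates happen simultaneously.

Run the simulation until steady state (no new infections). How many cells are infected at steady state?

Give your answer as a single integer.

Answer: 39

Derivation:
Step 0 (initial): 3 infected
Step 1: +7 new -> 10 infected
Step 2: +11 new -> 21 infected
Step 3: +11 new -> 32 infected
Step 4: +5 new -> 37 infected
Step 5: +2 new -> 39 infected
Step 6: +0 new -> 39 infected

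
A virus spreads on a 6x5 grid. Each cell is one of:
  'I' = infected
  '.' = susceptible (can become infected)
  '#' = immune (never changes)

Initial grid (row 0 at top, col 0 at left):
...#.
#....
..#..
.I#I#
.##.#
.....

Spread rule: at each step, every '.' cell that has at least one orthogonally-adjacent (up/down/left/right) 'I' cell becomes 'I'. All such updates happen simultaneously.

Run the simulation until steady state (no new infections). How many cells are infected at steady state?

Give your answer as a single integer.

Answer: 22

Derivation:
Step 0 (initial): 2 infected
Step 1: +4 new -> 6 infected
Step 2: +6 new -> 12 infected
Step 3: +6 new -> 18 infected
Step 4: +4 new -> 22 infected
Step 5: +0 new -> 22 infected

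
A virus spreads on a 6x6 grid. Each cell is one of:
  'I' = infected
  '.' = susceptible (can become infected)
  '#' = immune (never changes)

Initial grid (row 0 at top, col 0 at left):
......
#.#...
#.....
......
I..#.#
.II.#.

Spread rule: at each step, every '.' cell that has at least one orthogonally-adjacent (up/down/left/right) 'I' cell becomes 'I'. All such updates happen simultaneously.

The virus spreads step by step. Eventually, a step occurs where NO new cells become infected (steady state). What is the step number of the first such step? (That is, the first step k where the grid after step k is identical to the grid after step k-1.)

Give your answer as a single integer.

Answer: 9

Derivation:
Step 0 (initial): 3 infected
Step 1: +5 new -> 8 infected
Step 2: +2 new -> 10 infected
Step 3: +3 new -> 13 infected
Step 4: +3 new -> 16 infected
Step 5: +5 new -> 21 infected
Step 6: +5 new -> 26 infected
Step 7: +2 new -> 28 infected
Step 8: +1 new -> 29 infected
Step 9: +0 new -> 29 infected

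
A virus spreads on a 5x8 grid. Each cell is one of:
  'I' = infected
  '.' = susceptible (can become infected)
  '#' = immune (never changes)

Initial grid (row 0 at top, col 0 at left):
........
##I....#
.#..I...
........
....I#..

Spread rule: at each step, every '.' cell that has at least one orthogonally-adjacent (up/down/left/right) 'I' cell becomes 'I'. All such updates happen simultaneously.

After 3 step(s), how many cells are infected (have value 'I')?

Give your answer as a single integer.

Step 0 (initial): 3 infected
Step 1: +8 new -> 11 infected
Step 2: +9 new -> 20 infected
Step 3: +7 new -> 27 infected

Answer: 27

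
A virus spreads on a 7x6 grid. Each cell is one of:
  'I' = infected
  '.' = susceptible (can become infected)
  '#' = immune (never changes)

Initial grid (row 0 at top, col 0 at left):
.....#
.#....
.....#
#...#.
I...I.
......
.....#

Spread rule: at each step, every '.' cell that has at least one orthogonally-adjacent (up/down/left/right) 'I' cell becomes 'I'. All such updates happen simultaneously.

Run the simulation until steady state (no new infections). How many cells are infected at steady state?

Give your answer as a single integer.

Step 0 (initial): 2 infected
Step 1: +5 new -> 7 infected
Step 2: +9 new -> 16 infected
Step 3: +6 new -> 22 infected
Step 4: +5 new -> 27 infected
Step 5: +4 new -> 31 infected
Step 6: +4 new -> 35 infected
Step 7: +1 new -> 36 infected
Step 8: +0 new -> 36 infected

Answer: 36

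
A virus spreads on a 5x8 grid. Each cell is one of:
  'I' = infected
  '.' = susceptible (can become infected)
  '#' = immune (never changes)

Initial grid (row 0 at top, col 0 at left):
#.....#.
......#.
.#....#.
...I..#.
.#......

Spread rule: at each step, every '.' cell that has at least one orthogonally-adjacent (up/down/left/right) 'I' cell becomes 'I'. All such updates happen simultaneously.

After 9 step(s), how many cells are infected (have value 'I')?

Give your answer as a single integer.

Step 0 (initial): 1 infected
Step 1: +4 new -> 5 infected
Step 2: +7 new -> 12 infected
Step 3: +6 new -> 18 infected
Step 4: +7 new -> 25 infected
Step 5: +4 new -> 29 infected
Step 6: +1 new -> 30 infected
Step 7: +1 new -> 31 infected
Step 8: +1 new -> 32 infected
Step 9: +1 new -> 33 infected

Answer: 33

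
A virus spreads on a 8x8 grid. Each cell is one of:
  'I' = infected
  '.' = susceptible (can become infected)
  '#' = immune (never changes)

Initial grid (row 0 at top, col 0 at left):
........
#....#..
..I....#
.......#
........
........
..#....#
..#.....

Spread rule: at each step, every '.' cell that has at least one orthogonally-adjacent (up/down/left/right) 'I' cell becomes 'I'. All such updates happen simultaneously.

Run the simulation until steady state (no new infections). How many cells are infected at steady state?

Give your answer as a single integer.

Answer: 57

Derivation:
Step 0 (initial): 1 infected
Step 1: +4 new -> 5 infected
Step 2: +8 new -> 13 infected
Step 3: +9 new -> 22 infected
Step 4: +8 new -> 30 infected
Step 5: +8 new -> 38 infected
Step 6: +8 new -> 46 infected
Step 7: +6 new -> 52 infected
Step 8: +3 new -> 55 infected
Step 9: +1 new -> 56 infected
Step 10: +1 new -> 57 infected
Step 11: +0 new -> 57 infected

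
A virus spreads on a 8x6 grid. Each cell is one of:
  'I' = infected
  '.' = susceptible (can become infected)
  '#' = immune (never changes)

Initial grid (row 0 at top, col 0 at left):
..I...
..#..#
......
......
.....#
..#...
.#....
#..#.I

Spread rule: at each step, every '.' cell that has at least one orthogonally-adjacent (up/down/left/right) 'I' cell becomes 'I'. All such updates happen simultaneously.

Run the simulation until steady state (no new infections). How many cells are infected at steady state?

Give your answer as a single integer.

Step 0 (initial): 2 infected
Step 1: +4 new -> 6 infected
Step 2: +6 new -> 12 infected
Step 3: +7 new -> 19 infected
Step 4: +8 new -> 27 infected
Step 5: +7 new -> 34 infected
Step 6: +5 new -> 39 infected
Step 7: +1 new -> 40 infected
Step 8: +1 new -> 41 infected
Step 9: +0 new -> 41 infected

Answer: 41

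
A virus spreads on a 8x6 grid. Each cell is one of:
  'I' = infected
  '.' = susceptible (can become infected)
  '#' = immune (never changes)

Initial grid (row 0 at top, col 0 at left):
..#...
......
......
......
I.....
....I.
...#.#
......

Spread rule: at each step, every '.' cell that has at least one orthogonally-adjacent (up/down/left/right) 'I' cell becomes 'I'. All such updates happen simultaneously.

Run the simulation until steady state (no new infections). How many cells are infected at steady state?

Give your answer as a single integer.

Answer: 45

Derivation:
Step 0 (initial): 2 infected
Step 1: +7 new -> 9 infected
Step 2: +10 new -> 19 infected
Step 3: +11 new -> 30 infected
Step 4: +8 new -> 38 infected
Step 5: +5 new -> 43 infected
Step 6: +2 new -> 45 infected
Step 7: +0 new -> 45 infected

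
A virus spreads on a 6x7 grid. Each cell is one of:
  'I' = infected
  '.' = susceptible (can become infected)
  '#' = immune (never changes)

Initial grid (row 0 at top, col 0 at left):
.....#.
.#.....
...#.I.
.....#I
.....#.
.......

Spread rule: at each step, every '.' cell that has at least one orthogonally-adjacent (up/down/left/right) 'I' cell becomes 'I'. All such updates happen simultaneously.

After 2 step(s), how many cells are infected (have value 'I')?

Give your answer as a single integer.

Answer: 10

Derivation:
Step 0 (initial): 2 infected
Step 1: +4 new -> 6 infected
Step 2: +4 new -> 10 infected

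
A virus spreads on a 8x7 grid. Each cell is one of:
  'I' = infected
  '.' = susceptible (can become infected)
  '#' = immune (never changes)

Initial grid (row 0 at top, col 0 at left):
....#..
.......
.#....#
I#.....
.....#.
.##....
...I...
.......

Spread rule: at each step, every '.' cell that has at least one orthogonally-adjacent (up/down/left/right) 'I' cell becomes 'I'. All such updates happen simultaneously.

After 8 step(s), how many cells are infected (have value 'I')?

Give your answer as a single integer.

Answer: 48

Derivation:
Step 0 (initial): 2 infected
Step 1: +6 new -> 8 infected
Step 2: +9 new -> 17 infected
Step 3: +10 new -> 27 infected
Step 4: +8 new -> 35 infected
Step 5: +6 new -> 41 infected
Step 6: +4 new -> 45 infected
Step 7: +1 new -> 46 infected
Step 8: +2 new -> 48 infected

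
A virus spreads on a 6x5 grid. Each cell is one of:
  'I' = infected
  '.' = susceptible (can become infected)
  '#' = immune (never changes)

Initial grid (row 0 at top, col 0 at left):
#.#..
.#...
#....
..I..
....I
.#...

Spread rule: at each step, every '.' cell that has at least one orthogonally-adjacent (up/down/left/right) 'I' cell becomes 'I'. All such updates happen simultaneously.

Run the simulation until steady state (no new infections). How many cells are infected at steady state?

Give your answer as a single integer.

Step 0 (initial): 2 infected
Step 1: +7 new -> 9 infected
Step 2: +8 new -> 17 infected
Step 3: +3 new -> 20 infected
Step 4: +3 new -> 23 infected
Step 5: +0 new -> 23 infected

Answer: 23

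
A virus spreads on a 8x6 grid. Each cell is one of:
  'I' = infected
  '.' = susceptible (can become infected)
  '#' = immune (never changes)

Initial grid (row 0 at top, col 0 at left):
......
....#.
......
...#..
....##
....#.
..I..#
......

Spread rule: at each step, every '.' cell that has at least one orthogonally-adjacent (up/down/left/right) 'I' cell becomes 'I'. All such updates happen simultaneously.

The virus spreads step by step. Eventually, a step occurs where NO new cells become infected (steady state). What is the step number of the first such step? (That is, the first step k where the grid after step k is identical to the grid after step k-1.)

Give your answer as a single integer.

Step 0 (initial): 1 infected
Step 1: +4 new -> 5 infected
Step 2: +7 new -> 12 infected
Step 3: +6 new -> 18 infected
Step 4: +4 new -> 22 infected
Step 5: +4 new -> 26 infected
Step 6: +5 new -> 31 infected
Step 7: +5 new -> 36 infected
Step 8: +4 new -> 40 infected
Step 9: +1 new -> 41 infected
Step 10: +0 new -> 41 infected

Answer: 10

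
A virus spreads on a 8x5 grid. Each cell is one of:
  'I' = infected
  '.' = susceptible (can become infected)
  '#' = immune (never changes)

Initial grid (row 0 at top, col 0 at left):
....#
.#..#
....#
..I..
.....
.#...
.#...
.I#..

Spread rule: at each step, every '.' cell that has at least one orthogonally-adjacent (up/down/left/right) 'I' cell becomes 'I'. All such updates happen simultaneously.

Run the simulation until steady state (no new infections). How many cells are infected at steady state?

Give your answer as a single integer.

Step 0 (initial): 2 infected
Step 1: +5 new -> 7 infected
Step 2: +9 new -> 16 infected
Step 3: +8 new -> 24 infected
Step 4: +5 new -> 29 infected
Step 5: +3 new -> 32 infected
Step 6: +1 new -> 33 infected
Step 7: +0 new -> 33 infected

Answer: 33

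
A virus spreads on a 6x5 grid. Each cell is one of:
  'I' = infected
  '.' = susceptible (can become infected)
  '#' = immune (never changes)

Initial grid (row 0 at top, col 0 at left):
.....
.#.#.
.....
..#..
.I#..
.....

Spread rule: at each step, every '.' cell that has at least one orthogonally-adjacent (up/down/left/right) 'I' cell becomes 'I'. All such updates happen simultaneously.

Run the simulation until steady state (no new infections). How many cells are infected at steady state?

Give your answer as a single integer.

Step 0 (initial): 1 infected
Step 1: +3 new -> 4 infected
Step 2: +4 new -> 8 infected
Step 3: +3 new -> 11 infected
Step 4: +5 new -> 16 infected
Step 5: +5 new -> 21 infected
Step 6: +4 new -> 25 infected
Step 7: +1 new -> 26 infected
Step 8: +0 new -> 26 infected

Answer: 26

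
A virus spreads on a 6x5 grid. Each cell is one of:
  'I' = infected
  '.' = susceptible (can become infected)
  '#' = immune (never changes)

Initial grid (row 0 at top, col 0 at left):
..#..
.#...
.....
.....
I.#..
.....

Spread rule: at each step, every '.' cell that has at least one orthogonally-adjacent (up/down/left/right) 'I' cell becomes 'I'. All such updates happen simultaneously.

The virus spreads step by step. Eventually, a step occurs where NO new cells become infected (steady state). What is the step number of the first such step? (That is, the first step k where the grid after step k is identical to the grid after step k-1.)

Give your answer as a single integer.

Answer: 9

Derivation:
Step 0 (initial): 1 infected
Step 1: +3 new -> 4 infected
Step 2: +3 new -> 7 infected
Step 3: +4 new -> 11 infected
Step 4: +4 new -> 15 infected
Step 5: +6 new -> 21 infected
Step 6: +3 new -> 24 infected
Step 7: +2 new -> 26 infected
Step 8: +1 new -> 27 infected
Step 9: +0 new -> 27 infected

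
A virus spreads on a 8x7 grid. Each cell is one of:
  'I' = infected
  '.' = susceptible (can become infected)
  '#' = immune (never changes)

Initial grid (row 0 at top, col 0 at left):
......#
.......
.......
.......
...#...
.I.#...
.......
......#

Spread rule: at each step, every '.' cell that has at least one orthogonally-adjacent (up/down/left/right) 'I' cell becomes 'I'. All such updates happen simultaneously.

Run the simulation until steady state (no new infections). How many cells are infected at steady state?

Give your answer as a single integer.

Answer: 52

Derivation:
Step 0 (initial): 1 infected
Step 1: +4 new -> 5 infected
Step 2: +6 new -> 11 infected
Step 3: +6 new -> 17 infected
Step 4: +6 new -> 23 infected
Step 5: +8 new -> 31 infected
Step 6: +9 new -> 40 infected
Step 7: +6 new -> 46 infected
Step 8: +4 new -> 50 infected
Step 9: +2 new -> 52 infected
Step 10: +0 new -> 52 infected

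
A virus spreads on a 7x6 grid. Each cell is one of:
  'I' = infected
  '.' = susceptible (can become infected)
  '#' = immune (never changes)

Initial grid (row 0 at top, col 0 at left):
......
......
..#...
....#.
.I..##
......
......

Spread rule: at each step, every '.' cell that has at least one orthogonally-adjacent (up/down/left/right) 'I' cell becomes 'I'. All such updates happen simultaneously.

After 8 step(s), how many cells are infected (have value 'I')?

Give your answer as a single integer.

Step 0 (initial): 1 infected
Step 1: +4 new -> 5 infected
Step 2: +7 new -> 12 infected
Step 3: +6 new -> 18 infected
Step 4: +6 new -> 24 infected
Step 5: +6 new -> 30 infected
Step 6: +4 new -> 34 infected
Step 7: +3 new -> 37 infected
Step 8: +1 new -> 38 infected

Answer: 38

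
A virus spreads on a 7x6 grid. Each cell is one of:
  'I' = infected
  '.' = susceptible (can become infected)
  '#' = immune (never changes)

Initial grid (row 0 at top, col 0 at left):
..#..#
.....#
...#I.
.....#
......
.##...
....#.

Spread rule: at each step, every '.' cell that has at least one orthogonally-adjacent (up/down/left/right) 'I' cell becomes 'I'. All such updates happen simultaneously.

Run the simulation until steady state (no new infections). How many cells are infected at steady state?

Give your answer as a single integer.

Answer: 34

Derivation:
Step 0 (initial): 1 infected
Step 1: +3 new -> 4 infected
Step 2: +4 new -> 8 infected
Step 3: +6 new -> 14 infected
Step 4: +6 new -> 20 infected
Step 5: +7 new -> 27 infected
Step 6: +4 new -> 31 infected
Step 7: +2 new -> 33 infected
Step 8: +1 new -> 34 infected
Step 9: +0 new -> 34 infected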